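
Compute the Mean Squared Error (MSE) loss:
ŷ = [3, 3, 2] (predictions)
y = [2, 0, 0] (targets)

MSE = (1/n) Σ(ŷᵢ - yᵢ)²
MSE = 4.667

MSE = (1/3)((3-2)² + (3-0)² + (2-0)²) = (1/3)(1 + 9 + 4) = 4.667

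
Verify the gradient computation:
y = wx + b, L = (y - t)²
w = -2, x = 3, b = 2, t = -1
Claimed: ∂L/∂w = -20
Incorrect

y = (-2)(3) + 2 = -4
∂L/∂y = 2(y - t) = 2(-4 - -1) = -6
∂y/∂w = x = 3
∂L/∂w = -6 × 3 = -18

Claimed value: -20
Incorrect: The correct gradient is -18.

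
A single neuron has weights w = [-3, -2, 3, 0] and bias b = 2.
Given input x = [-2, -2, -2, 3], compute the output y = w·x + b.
y = 6

y = (-3)(-2) + (-2)(-2) + (3)(-2) + (0)(3) + 2 = 6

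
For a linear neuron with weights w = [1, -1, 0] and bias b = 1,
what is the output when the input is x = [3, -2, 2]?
y = 6

y = (1)(3) + (-1)(-2) + (0)(2) + 1 = 6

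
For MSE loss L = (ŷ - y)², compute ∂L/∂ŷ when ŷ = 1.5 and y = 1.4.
∂L/∂ŷ = 0.2

∂L/∂ŷ = 2(ŷ - y) = 2(1.5 - 1.4) = 2(0.1) = 0.2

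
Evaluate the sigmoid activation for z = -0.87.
0.2953

sigmoid(-0.87) = 1/(1 + e^(0.87)) = 1/(1 + 2.387) = 0.2953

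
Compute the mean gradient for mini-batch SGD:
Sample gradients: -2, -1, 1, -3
Average gradient = -1.25

Average = (1/4)(-2 + -1 + 1 + -3) = -5/4 = -1.25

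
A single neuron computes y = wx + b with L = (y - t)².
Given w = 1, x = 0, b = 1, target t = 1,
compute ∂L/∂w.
∂L/∂w = 0

y = wx + b = (1)(0) + 1 = 1
∂L/∂y = 2(y - t) = 2(1 - 1) = 0
∂y/∂w = x = 0
∂L/∂w = ∂L/∂y · ∂y/∂w = 0 × 0 = 0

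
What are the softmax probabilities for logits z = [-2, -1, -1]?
p = [0.1554, 0.4223, 0.4223]

exp(z) = [0.1353, 0.3679, 0.3679]
Sum = 0.8711
p = [0.1554, 0.4223, 0.4223]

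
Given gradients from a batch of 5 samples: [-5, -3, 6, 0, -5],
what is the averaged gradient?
Average gradient = -1.4

Average = (1/5)(-5 + -3 + 6 + 0 + -5) = -7/5 = -1.4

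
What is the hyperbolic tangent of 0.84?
0.6858

tanh(0.84) = (e^(0.84) - e^(-0.84))/(e^(0.84) + e^(-0.84)) = 0.6858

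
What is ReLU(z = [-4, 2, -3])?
h = [0, 2, 0]

ReLU applied element-wise: max(0,-4)=0, max(0,2)=2, max(0,-3)=0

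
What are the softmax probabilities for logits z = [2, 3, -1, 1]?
p = [0.2418, 0.6572, 0.012, 0.0889]

exp(z) = [7.389, 20.09, 0.3679, 2.718]
Sum = 30.56
p = [0.2418, 0.6572, 0.012, 0.0889]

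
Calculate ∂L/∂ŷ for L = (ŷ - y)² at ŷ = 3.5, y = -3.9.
∂L/∂ŷ = 14.8

∂L/∂ŷ = 2(ŷ - y) = 2(3.5 - -3.9) = 2(7.4) = 14.8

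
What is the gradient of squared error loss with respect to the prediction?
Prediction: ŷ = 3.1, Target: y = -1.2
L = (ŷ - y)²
∂L/∂ŷ = 8.6

∂L/∂ŷ = 2(ŷ - y) = 2(3.1 - -1.2) = 2(4.3) = 8.6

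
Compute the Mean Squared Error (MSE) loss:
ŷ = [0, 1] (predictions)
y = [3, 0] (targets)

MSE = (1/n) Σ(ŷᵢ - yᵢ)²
MSE = 5

MSE = (1/2)((0-3)² + (1-0)²) = (1/2)(9 + 1) = 5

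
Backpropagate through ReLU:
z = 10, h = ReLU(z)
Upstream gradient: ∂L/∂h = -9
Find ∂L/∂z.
∂L/∂z = -9

h = ReLU(10) = 10
Since z > 0: ∂h/∂z = 1
∂L/∂z = ∂L/∂h · ∂h/∂z = -9 × 1 = -9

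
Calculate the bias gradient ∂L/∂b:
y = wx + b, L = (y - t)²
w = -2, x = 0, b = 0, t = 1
∂L/∂b = -2

y = wx + b = (-2)(0) + 0 = 0
∂L/∂y = 2(y - t) = 2(0 - 1) = -2
∂y/∂b = 1
∂L/∂b = ∂L/∂y · ∂y/∂b = -2 × 1 = -2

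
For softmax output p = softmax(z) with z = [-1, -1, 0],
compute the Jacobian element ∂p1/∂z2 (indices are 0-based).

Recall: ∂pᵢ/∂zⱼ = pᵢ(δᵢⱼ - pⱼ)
∂p1/∂z2 = -0.1221

p = softmax(z) = [0.2119, 0.2119, 0.5761]
p1 = 0.2119, p2 = 0.5761

∂p1/∂z2 = -p1 × p2 = -0.2119 × 0.5761 = -0.1221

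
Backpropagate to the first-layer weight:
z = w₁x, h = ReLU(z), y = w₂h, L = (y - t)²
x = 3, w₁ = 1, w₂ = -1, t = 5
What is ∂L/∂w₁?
∂L/∂w₁ = 48

Forward pass:
z = w₁x = 1×3 = 3
h = ReLU(3) = 3
y = w₂h = -1×3 = -3

Backward pass:
∂L/∂y = 2(y - t) = 2(-3 - 5) = -16
∂y/∂h = w₂ = -1
∂h/∂z = 1 (ReLU derivative)
∂z/∂w₁ = x = 3

∂L/∂w₁ = -16 × -1 × 1 × 3 = 48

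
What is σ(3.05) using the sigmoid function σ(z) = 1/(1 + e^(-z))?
0.9548

sigmoid(3.05) = 1/(1 + e^(-3.05)) = 1/(1 + 0.04736) = 0.9548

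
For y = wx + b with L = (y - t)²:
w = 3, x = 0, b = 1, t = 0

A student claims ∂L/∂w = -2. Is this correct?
Incorrect

y = (3)(0) + 1 = 1
∂L/∂y = 2(y - t) = 2(1 - 0) = 2
∂y/∂w = x = 0
∂L/∂w = 2 × 0 = 0

Claimed value: -2
Incorrect: The correct gradient is 0.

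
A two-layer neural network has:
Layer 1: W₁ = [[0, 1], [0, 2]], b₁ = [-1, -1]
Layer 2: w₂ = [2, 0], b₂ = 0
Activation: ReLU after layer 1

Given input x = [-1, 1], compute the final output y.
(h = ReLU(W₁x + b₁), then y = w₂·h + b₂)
y = 0

Layer 1 pre-activation: z₁ = [0, 1]
After ReLU: h = [0, 1]
Layer 2 output: y = 2×0 + 0×1 + 0 = 0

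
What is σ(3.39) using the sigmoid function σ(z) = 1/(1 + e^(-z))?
0.9674

sigmoid(3.39) = 1/(1 + e^(-3.39)) = 1/(1 + 0.03371) = 0.9674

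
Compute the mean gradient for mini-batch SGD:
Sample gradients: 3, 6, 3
Average gradient = 4

Average = (1/3)(3 + 6 + 3) = 12/3 = 4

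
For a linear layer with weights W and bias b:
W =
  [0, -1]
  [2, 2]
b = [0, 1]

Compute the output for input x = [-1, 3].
y = [-3, 5]

Wx = [0×-1 + -1×3, 2×-1 + 2×3]
   = [-3, 4]
y = Wx + b = [-3 + 0, 4 + 1] = [-3, 5]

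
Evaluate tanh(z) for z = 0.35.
0.3364

tanh(0.35) = (e^(0.35) - e^(-0.35))/(e^(0.35) + e^(-0.35)) = 0.3364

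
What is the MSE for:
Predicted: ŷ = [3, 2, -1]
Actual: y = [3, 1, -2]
MSE = 0.6667

MSE = (1/3)((3-3)² + (2-1)² + (-1--2)²) = (1/3)(0 + 1 + 1) = 0.6667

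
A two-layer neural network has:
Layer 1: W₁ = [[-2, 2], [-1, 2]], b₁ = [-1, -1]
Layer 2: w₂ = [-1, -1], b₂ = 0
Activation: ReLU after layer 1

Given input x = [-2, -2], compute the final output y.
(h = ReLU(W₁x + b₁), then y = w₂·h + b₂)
y = 0

Layer 1 pre-activation: z₁ = [-1, -3]
After ReLU: h = [0, 0]
Layer 2 output: y = -1×0 + -1×0 + 0 = 0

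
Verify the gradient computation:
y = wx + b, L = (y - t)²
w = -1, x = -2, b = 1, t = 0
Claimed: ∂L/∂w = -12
Correct

y = (-1)(-2) + 1 = 3
∂L/∂y = 2(y - t) = 2(3 - 0) = 6
∂y/∂w = x = -2
∂L/∂w = 6 × -2 = -12

Claimed value: -12
Correct: The correct gradient is -12.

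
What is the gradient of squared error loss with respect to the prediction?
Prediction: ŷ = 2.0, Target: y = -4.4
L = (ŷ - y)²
∂L/∂ŷ = 12.8

∂L/∂ŷ = 2(ŷ - y) = 2(2.0 - -4.4) = 2(6.4) = 12.8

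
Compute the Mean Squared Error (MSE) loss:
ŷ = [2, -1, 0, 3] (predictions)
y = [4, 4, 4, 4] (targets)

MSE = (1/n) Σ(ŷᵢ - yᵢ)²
MSE = 11.5

MSE = (1/4)((2-4)² + (-1-4)² + (0-4)² + (3-4)²) = (1/4)(4 + 25 + 16 + 1) = 11.5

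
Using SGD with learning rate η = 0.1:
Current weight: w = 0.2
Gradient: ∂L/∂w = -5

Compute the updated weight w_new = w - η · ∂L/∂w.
w_new = 0.7

w_new = w - η·∂L/∂w = 0.2 - 0.1×(-5) = 0.2 - (-0.5) = 0.7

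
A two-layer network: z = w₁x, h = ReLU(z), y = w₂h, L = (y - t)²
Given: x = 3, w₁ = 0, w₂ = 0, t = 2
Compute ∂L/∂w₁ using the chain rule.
∂L/∂w₁ = 0

Forward pass:
z = w₁x = 0×3 = 0
h = ReLU(0) = 0
y = w₂h = 0×0 = 0

Backward pass:
∂L/∂y = 2(y - t) = 2(0 - 2) = -4
∂y/∂h = w₂ = 0
∂h/∂z = 0 (ReLU derivative)
∂z/∂w₁ = x = 3

∂L/∂w₁ = -4 × 0 × 0 × 3 = 0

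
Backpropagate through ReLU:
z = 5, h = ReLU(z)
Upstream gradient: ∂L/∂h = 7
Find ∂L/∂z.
∂L/∂z = 7

h = ReLU(5) = 5
Since z > 0: ∂h/∂z = 1
∂L/∂z = ∂L/∂h · ∂h/∂z = 7 × 1 = 7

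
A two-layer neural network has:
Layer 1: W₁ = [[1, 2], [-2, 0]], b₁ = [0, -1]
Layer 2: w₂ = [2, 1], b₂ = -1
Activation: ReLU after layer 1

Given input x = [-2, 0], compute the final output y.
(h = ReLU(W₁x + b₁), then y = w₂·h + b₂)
y = 2

Layer 1 pre-activation: z₁ = [-2, 3]
After ReLU: h = [0, 3]
Layer 2 output: y = 2×0 + 1×3 + -1 = 2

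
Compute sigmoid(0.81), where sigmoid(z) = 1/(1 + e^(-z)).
0.6921

sigmoid(0.81) = 1/(1 + e^(-0.81)) = 1/(1 + 0.4449) = 0.6921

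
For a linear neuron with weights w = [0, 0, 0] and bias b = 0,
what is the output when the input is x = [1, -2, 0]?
y = 0

y = (0)(1) + (0)(-2) + (0)(0) + 0 = 0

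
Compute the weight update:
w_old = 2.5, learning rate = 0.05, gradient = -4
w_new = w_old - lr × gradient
w_new = 2.7

w_new = w - η·∂L/∂w = 2.5 - 0.05×(-4) = 2.5 - (-0.2) = 2.7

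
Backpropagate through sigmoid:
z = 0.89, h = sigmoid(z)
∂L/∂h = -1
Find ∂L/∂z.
∂L/∂z = -0.2064

σ(0.89) = 0.7089
σ'(0.89) = σ(0.89)(1 - σ(0.89)) = 0.7089 × 0.2911 = 0.2064
∂L/∂z = ∂L/∂h · σ'(z) = -1 × 0.2064 = -0.2064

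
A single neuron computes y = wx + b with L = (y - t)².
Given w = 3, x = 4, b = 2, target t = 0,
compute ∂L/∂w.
∂L/∂w = 112

y = wx + b = (3)(4) + 2 = 14
∂L/∂y = 2(y - t) = 2(14 - 0) = 28
∂y/∂w = x = 4
∂L/∂w = ∂L/∂y · ∂y/∂w = 28 × 4 = 112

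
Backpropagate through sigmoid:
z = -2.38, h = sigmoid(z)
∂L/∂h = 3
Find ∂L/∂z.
∂L/∂z = 0.2326

σ(-2.38) = 0.08471
σ'(-2.38) = σ(-2.38)(1 - σ(-2.38)) = 0.08471 × 0.9153 = 0.07753
∂L/∂z = ∂L/∂h · σ'(z) = 3 × 0.07753 = 0.2326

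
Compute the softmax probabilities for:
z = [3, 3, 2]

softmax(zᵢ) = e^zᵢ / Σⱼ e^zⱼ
p = [0.4223, 0.4223, 0.1554]

exp(z) = [20.09, 20.09, 7.389]
Sum = 47.56
p = [0.4223, 0.4223, 0.1554]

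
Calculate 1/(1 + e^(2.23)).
0.09709

sigmoid(-2.23) = 1/(1 + e^(2.23)) = 1/(1 + 9.3) = 0.09709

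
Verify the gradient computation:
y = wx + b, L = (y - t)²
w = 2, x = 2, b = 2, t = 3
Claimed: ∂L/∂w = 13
Incorrect

y = (2)(2) + 2 = 6
∂L/∂y = 2(y - t) = 2(6 - 3) = 6
∂y/∂w = x = 2
∂L/∂w = 6 × 2 = 12

Claimed value: 13
Incorrect: The correct gradient is 12.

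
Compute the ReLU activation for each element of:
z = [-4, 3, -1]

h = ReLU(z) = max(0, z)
h = [0, 3, 0]

ReLU applied element-wise: max(0,-4)=0, max(0,3)=3, max(0,-1)=0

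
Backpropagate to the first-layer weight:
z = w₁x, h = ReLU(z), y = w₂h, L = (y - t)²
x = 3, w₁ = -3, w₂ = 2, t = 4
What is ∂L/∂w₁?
∂L/∂w₁ = 0

Forward pass:
z = w₁x = -3×3 = -9
h = ReLU(-9) = 0
y = w₂h = 2×0 = 0

Backward pass:
∂L/∂y = 2(y - t) = 2(0 - 4) = -8
∂y/∂h = w₂ = 2
∂h/∂z = 0 (ReLU derivative)
∂z/∂w₁ = x = 3

∂L/∂w₁ = -8 × 2 × 0 × 3 = 0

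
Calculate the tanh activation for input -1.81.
-0.9478

tanh(-1.81) = (e^(-1.81) - e^(1.81))/(e^(-1.81) + e^(1.81)) = -0.9478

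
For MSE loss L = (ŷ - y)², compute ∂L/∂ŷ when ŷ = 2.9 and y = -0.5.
∂L/∂ŷ = 6.8

∂L/∂ŷ = 2(ŷ - y) = 2(2.9 - -0.5) = 2(3.4) = 6.8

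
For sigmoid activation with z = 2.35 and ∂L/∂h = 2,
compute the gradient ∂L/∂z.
∂L/∂z = 0.159

σ(2.35) = 0.9129
σ'(2.35) = σ(2.35)(1 - σ(2.35)) = 0.9129 × 0.08707 = 0.07949
∂L/∂z = ∂L/∂h · σ'(z) = 2 × 0.07949 = 0.159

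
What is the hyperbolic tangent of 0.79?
0.6584

tanh(0.79) = (e^(0.79) - e^(-0.79))/(e^(0.79) + e^(-0.79)) = 0.6584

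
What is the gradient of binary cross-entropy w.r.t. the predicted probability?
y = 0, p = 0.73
∂L/∂p = 3.704

∂L/∂p = -y/p + (1-y)/(1-p) = 0 + 1/0.27 = 3.704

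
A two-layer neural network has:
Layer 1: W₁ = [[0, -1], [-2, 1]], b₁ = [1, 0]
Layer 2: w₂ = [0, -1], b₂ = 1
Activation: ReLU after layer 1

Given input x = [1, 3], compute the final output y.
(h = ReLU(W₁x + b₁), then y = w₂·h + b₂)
y = 0

Layer 1 pre-activation: z₁ = [-2, 1]
After ReLU: h = [0, 1]
Layer 2 output: y = 0×0 + -1×1 + 1 = 0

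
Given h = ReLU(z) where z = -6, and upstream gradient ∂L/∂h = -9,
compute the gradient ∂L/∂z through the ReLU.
∂L/∂z = 0

h = ReLU(-6) = 0
Since z < 0: ∂h/∂z = 0
∂L/∂z = ∂L/∂h · ∂h/∂z = -9 × 0 = 0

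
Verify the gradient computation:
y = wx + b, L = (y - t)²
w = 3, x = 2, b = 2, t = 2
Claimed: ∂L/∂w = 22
Incorrect

y = (3)(2) + 2 = 8
∂L/∂y = 2(y - t) = 2(8 - 2) = 12
∂y/∂w = x = 2
∂L/∂w = 12 × 2 = 24

Claimed value: 22
Incorrect: The correct gradient is 24.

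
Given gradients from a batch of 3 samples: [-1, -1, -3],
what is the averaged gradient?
Average gradient = -1.667

Average = (1/3)(-1 + -1 + -3) = -5/3 = -1.667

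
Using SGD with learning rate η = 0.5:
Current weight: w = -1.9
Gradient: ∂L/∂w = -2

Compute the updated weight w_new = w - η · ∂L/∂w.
w_new = -0.9

w_new = w - η·∂L/∂w = -1.9 - 0.5×(-2) = -1.9 - (-1) = -0.9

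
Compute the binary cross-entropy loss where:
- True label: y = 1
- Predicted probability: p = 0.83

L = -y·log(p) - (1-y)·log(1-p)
L = 0.1863

L = -1·log(0.83) - 0·log(0.17) = -log(0.83) = 0.1863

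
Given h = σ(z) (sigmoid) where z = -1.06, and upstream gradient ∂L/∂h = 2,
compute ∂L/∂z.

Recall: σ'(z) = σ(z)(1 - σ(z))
∂L/∂z = 0.3822

σ(-1.06) = 0.2573
σ'(-1.06) = σ(-1.06)(1 - σ(-1.06)) = 0.2573 × 0.7427 = 0.1911
∂L/∂z = ∂L/∂h · σ'(z) = 2 × 0.1911 = 0.3822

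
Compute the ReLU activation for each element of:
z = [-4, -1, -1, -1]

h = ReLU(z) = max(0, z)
h = [0, 0, 0, 0]

ReLU applied element-wise: max(0,-4)=0, max(0,-1)=0, max(0,-1)=0, max(0,-1)=0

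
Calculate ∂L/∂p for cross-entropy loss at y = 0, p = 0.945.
∂L/∂p = 18.18

∂L/∂p = -y/p + (1-y)/(1-p) = 0 + 1/0.055 = 18.18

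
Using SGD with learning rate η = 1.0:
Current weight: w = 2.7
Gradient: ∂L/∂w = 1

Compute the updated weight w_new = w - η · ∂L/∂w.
w_new = 1.7

w_new = w - η·∂L/∂w = 2.7 - 1.0×(1) = 2.7 - (1) = 1.7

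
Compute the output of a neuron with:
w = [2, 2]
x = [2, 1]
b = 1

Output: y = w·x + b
y = 7

y = (2)(2) + (2)(1) + 1 = 7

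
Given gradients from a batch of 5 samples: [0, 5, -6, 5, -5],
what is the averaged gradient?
Average gradient = -0.2

Average = (1/5)(0 + 5 + -6 + 5 + -5) = -1/5 = -0.2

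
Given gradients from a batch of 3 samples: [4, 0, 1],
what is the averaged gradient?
Average gradient = 1.667

Average = (1/3)(4 + 0 + 1) = 5/3 = 1.667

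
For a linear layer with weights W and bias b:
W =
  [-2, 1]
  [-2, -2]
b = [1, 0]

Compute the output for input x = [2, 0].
y = [-3, -4]

Wx = [-2×2 + 1×0, -2×2 + -2×0]
   = [-4, -4]
y = Wx + b = [-4 + 1, -4 + 0] = [-3, -4]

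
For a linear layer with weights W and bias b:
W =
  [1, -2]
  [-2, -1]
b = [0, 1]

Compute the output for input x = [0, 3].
y = [-6, -2]

Wx = [1×0 + -2×3, -2×0 + -1×3]
   = [-6, -3]
y = Wx + b = [-6 + 0, -3 + 1] = [-6, -2]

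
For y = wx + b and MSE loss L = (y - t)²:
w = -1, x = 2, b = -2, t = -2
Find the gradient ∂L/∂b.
∂L/∂b = -4

y = wx + b = (-1)(2) + -2 = -4
∂L/∂y = 2(y - t) = 2(-4 - -2) = -4
∂y/∂b = 1
∂L/∂b = ∂L/∂y · ∂y/∂b = -4 × 1 = -4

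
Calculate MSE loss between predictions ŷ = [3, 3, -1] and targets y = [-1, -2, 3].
MSE = 19

MSE = (1/3)((3--1)² + (3--2)² + (-1-3)²) = (1/3)(16 + 25 + 16) = 19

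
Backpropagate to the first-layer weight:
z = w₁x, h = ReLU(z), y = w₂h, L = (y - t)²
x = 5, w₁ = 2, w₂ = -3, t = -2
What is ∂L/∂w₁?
∂L/∂w₁ = 840

Forward pass:
z = w₁x = 2×5 = 10
h = ReLU(10) = 10
y = w₂h = -3×10 = -30

Backward pass:
∂L/∂y = 2(y - t) = 2(-30 - -2) = -56
∂y/∂h = w₂ = -3
∂h/∂z = 1 (ReLU derivative)
∂z/∂w₁ = x = 5

∂L/∂w₁ = -56 × -3 × 1 × 5 = 840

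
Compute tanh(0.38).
0.3627

tanh(0.38) = (e^(0.38) - e^(-0.38))/(e^(0.38) + e^(-0.38)) = 0.3627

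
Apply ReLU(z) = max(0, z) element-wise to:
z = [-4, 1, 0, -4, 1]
h = [0, 1, 0, 0, 1]

ReLU applied element-wise: max(0,-4)=0, max(0,1)=1, max(0,0)=0, max(0,-4)=0, max(0,1)=1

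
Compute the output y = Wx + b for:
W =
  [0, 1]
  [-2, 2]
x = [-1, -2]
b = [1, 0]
y = [-1, -2]

Wx = [0×-1 + 1×-2, -2×-1 + 2×-2]
   = [-2, -2]
y = Wx + b = [-2 + 1, -2 + 0] = [-1, -2]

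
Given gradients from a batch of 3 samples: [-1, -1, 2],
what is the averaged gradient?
Average gradient = 0

Average = (1/3)(-1 + -1 + 2) = 0/3 = 0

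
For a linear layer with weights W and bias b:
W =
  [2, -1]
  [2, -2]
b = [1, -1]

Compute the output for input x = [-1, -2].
y = [1, 1]

Wx = [2×-1 + -1×-2, 2×-1 + -2×-2]
   = [0, 2]
y = Wx + b = [0 + 1, 2 + -1] = [1, 1]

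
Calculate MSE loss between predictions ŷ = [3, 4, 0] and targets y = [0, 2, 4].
MSE = 9.667

MSE = (1/3)((3-0)² + (4-2)² + (0-4)²) = (1/3)(9 + 4 + 16) = 9.667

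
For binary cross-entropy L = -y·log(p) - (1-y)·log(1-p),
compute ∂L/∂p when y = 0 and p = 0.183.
∂L/∂p = 1.224

∂L/∂p = -y/p + (1-y)/(1-p) = 0 + 1/0.817 = 1.224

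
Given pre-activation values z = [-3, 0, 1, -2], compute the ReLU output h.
h = [0, 0, 1, 0]

ReLU applied element-wise: max(0,-3)=0, max(0,0)=0, max(0,1)=1, max(0,-2)=0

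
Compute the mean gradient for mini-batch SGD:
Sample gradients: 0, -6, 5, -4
Average gradient = -1.25

Average = (1/4)(0 + -6 + 5 + -4) = -5/4 = -1.25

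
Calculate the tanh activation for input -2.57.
-0.9884

tanh(-2.57) = (e^(-2.57) - e^(2.57))/(e^(-2.57) + e^(2.57)) = -0.9884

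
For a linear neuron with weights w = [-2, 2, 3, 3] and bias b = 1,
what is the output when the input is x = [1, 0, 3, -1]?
y = 5

y = (-2)(1) + (2)(0) + (3)(3) + (3)(-1) + 1 = 5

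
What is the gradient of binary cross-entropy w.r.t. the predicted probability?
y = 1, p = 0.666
∂L/∂p = -1.502

∂L/∂p = -y/p + (1-y)/(1-p) = -1/0.666 + 0 = -1.502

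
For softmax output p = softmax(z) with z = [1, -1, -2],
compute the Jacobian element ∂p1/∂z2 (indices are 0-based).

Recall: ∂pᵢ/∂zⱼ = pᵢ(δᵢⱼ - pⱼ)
∂p1/∂z2 = -0.004797

p = softmax(z) = [0.8438, 0.1142, 0.04201]
p1 = 0.1142, p2 = 0.04201

∂p1/∂z2 = -p1 × p2 = -0.1142 × 0.04201 = -0.004797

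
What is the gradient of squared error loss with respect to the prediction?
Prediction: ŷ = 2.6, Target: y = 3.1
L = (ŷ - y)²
∂L/∂ŷ = -1.0

∂L/∂ŷ = 2(ŷ - y) = 2(2.6 - 3.1) = 2(-0.5) = -1.0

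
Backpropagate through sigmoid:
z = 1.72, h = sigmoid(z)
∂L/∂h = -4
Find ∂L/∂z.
∂L/∂z = -0.5152

σ(1.72) = 0.8481
σ'(1.72) = σ(1.72)(1 - σ(1.72)) = 0.8481 × 0.1519 = 0.1288
∂L/∂z = ∂L/∂h · σ'(z) = -4 × 0.1288 = -0.5152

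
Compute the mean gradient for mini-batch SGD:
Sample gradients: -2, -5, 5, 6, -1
Average gradient = 0.6

Average = (1/5)(-2 + -5 + 5 + 6 + -1) = 3/5 = 0.6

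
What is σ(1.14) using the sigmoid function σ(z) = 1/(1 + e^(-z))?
0.7577

sigmoid(1.14) = 1/(1 + e^(-1.14)) = 1/(1 + 0.3198) = 0.7577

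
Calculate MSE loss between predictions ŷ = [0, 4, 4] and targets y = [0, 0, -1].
MSE = 13.67

MSE = (1/3)((0-0)² + (4-0)² + (4--1)²) = (1/3)(0 + 16 + 25) = 13.67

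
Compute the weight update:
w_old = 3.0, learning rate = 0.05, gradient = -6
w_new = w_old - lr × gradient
w_new = 3.3

w_new = w - η·∂L/∂w = 3.0 - 0.05×(-6) = 3.0 - (-0.3) = 3.3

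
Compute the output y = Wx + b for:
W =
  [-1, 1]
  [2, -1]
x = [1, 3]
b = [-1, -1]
y = [1, -2]

Wx = [-1×1 + 1×3, 2×1 + -1×3]
   = [2, -1]
y = Wx + b = [2 + -1, -1 + -1] = [1, -2]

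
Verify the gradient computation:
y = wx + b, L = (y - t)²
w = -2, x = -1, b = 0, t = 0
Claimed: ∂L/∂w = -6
Incorrect

y = (-2)(-1) + 0 = 2
∂L/∂y = 2(y - t) = 2(2 - 0) = 4
∂y/∂w = x = -1
∂L/∂w = 4 × -1 = -4

Claimed value: -6
Incorrect: The correct gradient is -4.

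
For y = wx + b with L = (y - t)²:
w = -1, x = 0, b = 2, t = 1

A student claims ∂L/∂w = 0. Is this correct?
Correct

y = (-1)(0) + 2 = 2
∂L/∂y = 2(y - t) = 2(2 - 1) = 2
∂y/∂w = x = 0
∂L/∂w = 2 × 0 = 0

Claimed value: 0
Correct: The correct gradient is 0.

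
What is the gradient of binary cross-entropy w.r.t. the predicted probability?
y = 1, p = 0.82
∂L/∂p = -1.22

∂L/∂p = -y/p + (1-y)/(1-p) = -1/0.82 + 0 = -1.22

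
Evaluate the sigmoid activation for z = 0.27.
0.5671

sigmoid(0.27) = 1/(1 + e^(-0.27)) = 1/(1 + 0.7634) = 0.5671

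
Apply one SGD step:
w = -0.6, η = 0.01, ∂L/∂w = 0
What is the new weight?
w_new = -0.6

w_new = w - η·∂L/∂w = -0.6 - 0.01×(0) = -0.6 - (0) = -0.6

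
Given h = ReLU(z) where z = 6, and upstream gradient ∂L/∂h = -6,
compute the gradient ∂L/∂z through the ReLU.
∂L/∂z = -6

h = ReLU(6) = 6
Since z > 0: ∂h/∂z = 1
∂L/∂z = ∂L/∂h · ∂h/∂z = -6 × 1 = -6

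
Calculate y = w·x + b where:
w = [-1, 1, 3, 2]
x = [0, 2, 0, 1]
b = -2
y = 2

y = (-1)(0) + (1)(2) + (3)(0) + (2)(1) + -2 = 2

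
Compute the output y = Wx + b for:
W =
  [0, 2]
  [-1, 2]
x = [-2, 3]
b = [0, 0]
y = [6, 8]

Wx = [0×-2 + 2×3, -1×-2 + 2×3]
   = [6, 8]
y = Wx + b = [6 + 0, 8 + 0] = [6, 8]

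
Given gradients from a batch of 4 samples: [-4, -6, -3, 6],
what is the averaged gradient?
Average gradient = -1.75

Average = (1/4)(-4 + -6 + -3 + 6) = -7/4 = -1.75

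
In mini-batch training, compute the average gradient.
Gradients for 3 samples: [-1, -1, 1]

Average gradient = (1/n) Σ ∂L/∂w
Average gradient = -0.3333

Average = (1/3)(-1 + -1 + 1) = -1/3 = -0.3333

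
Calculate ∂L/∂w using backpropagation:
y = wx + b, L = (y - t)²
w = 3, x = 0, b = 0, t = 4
∂L/∂w = 0

y = wx + b = (3)(0) + 0 = 0
∂L/∂y = 2(y - t) = 2(0 - 4) = -8
∂y/∂w = x = 0
∂L/∂w = ∂L/∂y · ∂y/∂w = -8 × 0 = 0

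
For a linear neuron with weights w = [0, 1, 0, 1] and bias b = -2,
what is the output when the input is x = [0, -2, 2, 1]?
y = -3

y = (0)(0) + (1)(-2) + (0)(2) + (1)(1) + -2 = -3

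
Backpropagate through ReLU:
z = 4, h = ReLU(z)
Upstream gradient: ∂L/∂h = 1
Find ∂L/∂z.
∂L/∂z = 1

h = ReLU(4) = 4
Since z > 0: ∂h/∂z = 1
∂L/∂z = ∂L/∂h · ∂h/∂z = 1 × 1 = 1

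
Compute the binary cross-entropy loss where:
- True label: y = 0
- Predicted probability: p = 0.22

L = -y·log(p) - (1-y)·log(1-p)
L = 0.2485

L = -0·log(0.22) - 1·log(0.78) = -log(0.78) = 0.2485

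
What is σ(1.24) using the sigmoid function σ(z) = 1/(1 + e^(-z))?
0.7756

sigmoid(1.24) = 1/(1 + e^(-1.24)) = 1/(1 + 0.2894) = 0.7756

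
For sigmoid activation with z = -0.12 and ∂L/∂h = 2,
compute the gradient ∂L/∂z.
∂L/∂z = 0.4982

σ(-0.12) = 0.47
σ'(-0.12) = σ(-0.12)(1 - σ(-0.12)) = 0.47 × 0.53 = 0.2491
∂L/∂z = ∂L/∂h · σ'(z) = 2 × 0.2491 = 0.4982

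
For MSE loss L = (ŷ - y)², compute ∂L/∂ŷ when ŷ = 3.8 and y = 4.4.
∂L/∂ŷ = -1.2

∂L/∂ŷ = 2(ŷ - y) = 2(3.8 - 4.4) = 2(-0.6) = -1.2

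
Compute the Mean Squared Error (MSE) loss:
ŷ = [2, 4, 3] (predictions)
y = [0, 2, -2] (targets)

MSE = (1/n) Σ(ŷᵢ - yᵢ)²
MSE = 11

MSE = (1/3)((2-0)² + (4-2)² + (3--2)²) = (1/3)(4 + 4 + 25) = 11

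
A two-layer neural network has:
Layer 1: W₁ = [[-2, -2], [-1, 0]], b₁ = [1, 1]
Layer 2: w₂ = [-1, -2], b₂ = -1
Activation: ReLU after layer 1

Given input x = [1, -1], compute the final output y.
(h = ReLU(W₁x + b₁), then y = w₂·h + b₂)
y = -2

Layer 1 pre-activation: z₁ = [1, 0]
After ReLU: h = [1, 0]
Layer 2 output: y = -1×1 + -2×0 + -1 = -2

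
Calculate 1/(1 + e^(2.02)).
0.1171

sigmoid(-2.02) = 1/(1 + e^(2.02)) = 1/(1 + 7.538) = 0.1171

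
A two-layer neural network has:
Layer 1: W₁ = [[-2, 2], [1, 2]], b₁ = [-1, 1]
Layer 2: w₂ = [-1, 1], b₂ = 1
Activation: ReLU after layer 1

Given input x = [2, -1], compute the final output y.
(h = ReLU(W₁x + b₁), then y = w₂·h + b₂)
y = 2

Layer 1 pre-activation: z₁ = [-7, 1]
After ReLU: h = [0, 1]
Layer 2 output: y = -1×0 + 1×1 + 1 = 2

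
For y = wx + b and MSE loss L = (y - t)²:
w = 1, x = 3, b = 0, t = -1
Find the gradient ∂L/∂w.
∂L/∂w = 24

y = wx + b = (1)(3) + 0 = 3
∂L/∂y = 2(y - t) = 2(3 - -1) = 8
∂y/∂w = x = 3
∂L/∂w = ∂L/∂y · ∂y/∂w = 8 × 3 = 24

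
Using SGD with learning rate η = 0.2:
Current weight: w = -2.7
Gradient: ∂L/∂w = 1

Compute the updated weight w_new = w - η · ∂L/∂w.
w_new = -2.9

w_new = w - η·∂L/∂w = -2.7 - 0.2×(1) = -2.7 - (0.2) = -2.9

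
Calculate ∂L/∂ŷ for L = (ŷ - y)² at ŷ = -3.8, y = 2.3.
∂L/∂ŷ = -12.2

∂L/∂ŷ = 2(ŷ - y) = 2(-3.8 - 2.3) = 2(-6.1) = -12.2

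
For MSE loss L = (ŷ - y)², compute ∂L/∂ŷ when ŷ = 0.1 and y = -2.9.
∂L/∂ŷ = 6.0

∂L/∂ŷ = 2(ŷ - y) = 2(0.1 - -2.9) = 2(3.0) = 6.0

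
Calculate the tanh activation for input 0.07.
0.06989

tanh(0.07) = (e^(0.07) - e^(-0.07))/(e^(0.07) + e^(-0.07)) = 0.06989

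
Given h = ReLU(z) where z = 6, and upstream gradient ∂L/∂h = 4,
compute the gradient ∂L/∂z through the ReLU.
∂L/∂z = 4

h = ReLU(6) = 6
Since z > 0: ∂h/∂z = 1
∂L/∂z = ∂L/∂h · ∂h/∂z = 4 × 1 = 4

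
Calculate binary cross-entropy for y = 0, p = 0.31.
L = 0.3711

L = -0·log(0.31) - 1·log(0.69) = -log(0.69) = 0.3711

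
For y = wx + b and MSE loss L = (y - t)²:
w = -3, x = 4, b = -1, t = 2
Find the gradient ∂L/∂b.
∂L/∂b = -30

y = wx + b = (-3)(4) + -1 = -13
∂L/∂y = 2(y - t) = 2(-13 - 2) = -30
∂y/∂b = 1
∂L/∂b = ∂L/∂y · ∂y/∂b = -30 × 1 = -30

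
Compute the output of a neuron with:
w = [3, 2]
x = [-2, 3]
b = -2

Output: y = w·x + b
y = -2

y = (3)(-2) + (2)(3) + -2 = -2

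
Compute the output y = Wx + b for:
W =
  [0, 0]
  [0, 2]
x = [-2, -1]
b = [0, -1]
y = [0, -3]

Wx = [0×-2 + 0×-1, 0×-2 + 2×-1]
   = [0, -2]
y = Wx + b = [0 + 0, -2 + -1] = [0, -3]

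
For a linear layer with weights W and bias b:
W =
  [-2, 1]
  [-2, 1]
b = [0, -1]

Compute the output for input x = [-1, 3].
y = [5, 4]

Wx = [-2×-1 + 1×3, -2×-1 + 1×3]
   = [5, 5]
y = Wx + b = [5 + 0, 5 + -1] = [5, 4]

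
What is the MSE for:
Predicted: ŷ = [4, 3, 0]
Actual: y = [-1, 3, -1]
MSE = 8.667

MSE = (1/3)((4--1)² + (3-3)² + (0--1)²) = (1/3)(25 + 0 + 1) = 8.667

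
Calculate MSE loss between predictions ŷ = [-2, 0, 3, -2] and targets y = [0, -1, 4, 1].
MSE = 3.75

MSE = (1/4)((-2-0)² + (0--1)² + (3-4)² + (-2-1)²) = (1/4)(4 + 1 + 1 + 9) = 3.75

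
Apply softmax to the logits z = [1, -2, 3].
p = [0.1185, 0.0059, 0.8756]

exp(z) = [2.718, 0.1353, 20.09]
Sum = 22.94
p = [0.1185, 0.0059, 0.8756]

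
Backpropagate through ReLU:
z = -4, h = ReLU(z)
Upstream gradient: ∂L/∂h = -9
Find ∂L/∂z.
∂L/∂z = 0

h = ReLU(-4) = 0
Since z < 0: ∂h/∂z = 0
∂L/∂z = ∂L/∂h · ∂h/∂z = -9 × 0 = 0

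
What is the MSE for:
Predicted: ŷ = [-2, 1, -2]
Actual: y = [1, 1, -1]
MSE = 3.333

MSE = (1/3)((-2-1)² + (1-1)² + (-2--1)²) = (1/3)(9 + 0 + 1) = 3.333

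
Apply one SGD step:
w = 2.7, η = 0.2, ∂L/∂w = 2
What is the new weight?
w_new = 2.3

w_new = w - η·∂L/∂w = 2.7 - 0.2×(2) = 2.7 - (0.4) = 2.3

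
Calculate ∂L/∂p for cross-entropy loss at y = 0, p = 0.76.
∂L/∂p = 4.167

∂L/∂p = -y/p + (1-y)/(1-p) = 0 + 1/0.24 = 4.167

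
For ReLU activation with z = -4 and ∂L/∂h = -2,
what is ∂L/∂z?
∂L/∂z = 0

h = ReLU(-4) = 0
Since z < 0: ∂h/∂z = 0
∂L/∂z = ∂L/∂h · ∂h/∂z = -2 × 0 = 0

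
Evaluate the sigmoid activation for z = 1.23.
0.7738

sigmoid(1.23) = 1/(1 + e^(-1.23)) = 1/(1 + 0.2923) = 0.7738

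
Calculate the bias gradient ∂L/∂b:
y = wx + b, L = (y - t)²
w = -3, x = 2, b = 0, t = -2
∂L/∂b = -8

y = wx + b = (-3)(2) + 0 = -6
∂L/∂y = 2(y - t) = 2(-6 - -2) = -8
∂y/∂b = 1
∂L/∂b = ∂L/∂y · ∂y/∂b = -8 × 1 = -8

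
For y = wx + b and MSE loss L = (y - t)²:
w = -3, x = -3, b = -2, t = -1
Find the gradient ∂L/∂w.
∂L/∂w = -48

y = wx + b = (-3)(-3) + -2 = 7
∂L/∂y = 2(y - t) = 2(7 - -1) = 16
∂y/∂w = x = -3
∂L/∂w = ∂L/∂y · ∂y/∂w = 16 × -3 = -48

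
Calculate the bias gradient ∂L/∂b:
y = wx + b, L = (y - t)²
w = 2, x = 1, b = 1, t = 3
∂L/∂b = 0

y = wx + b = (2)(1) + 1 = 3
∂L/∂y = 2(y - t) = 2(3 - 3) = 0
∂y/∂b = 1
∂L/∂b = ∂L/∂y · ∂y/∂b = 0 × 1 = 0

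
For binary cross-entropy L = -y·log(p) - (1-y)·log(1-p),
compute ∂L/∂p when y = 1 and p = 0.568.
∂L/∂p = -1.761

∂L/∂p = -y/p + (1-y)/(1-p) = -1/0.568 + 0 = -1.761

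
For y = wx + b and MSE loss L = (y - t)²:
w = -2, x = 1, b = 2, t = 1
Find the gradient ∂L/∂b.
∂L/∂b = -2

y = wx + b = (-2)(1) + 2 = 0
∂L/∂y = 2(y - t) = 2(0 - 1) = -2
∂y/∂b = 1
∂L/∂b = ∂L/∂y · ∂y/∂b = -2 × 1 = -2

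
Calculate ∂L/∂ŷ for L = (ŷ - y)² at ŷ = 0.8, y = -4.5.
∂L/∂ŷ = 10.6

∂L/∂ŷ = 2(ŷ - y) = 2(0.8 - -4.5) = 2(5.3) = 10.6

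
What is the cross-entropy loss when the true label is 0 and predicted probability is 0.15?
L = 0.1625

L = -0·log(0.15) - 1·log(0.85) = -log(0.85) = 0.1625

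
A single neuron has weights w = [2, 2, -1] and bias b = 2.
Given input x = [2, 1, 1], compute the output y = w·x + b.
y = 7

y = (2)(2) + (2)(1) + (-1)(1) + 2 = 7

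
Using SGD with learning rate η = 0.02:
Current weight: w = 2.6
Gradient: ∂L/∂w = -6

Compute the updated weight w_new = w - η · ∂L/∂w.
w_new = 2.72

w_new = w - η·∂L/∂w = 2.6 - 0.02×(-6) = 2.6 - (-0.12) = 2.72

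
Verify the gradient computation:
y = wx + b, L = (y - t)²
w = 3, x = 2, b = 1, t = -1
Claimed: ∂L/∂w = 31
Incorrect

y = (3)(2) + 1 = 7
∂L/∂y = 2(y - t) = 2(7 - -1) = 16
∂y/∂w = x = 2
∂L/∂w = 16 × 2 = 32

Claimed value: 31
Incorrect: The correct gradient is 32.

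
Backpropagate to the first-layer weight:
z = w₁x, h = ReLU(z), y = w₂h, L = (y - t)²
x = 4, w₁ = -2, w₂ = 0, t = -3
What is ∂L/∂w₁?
∂L/∂w₁ = 0

Forward pass:
z = w₁x = -2×4 = -8
h = ReLU(-8) = 0
y = w₂h = 0×0 = 0

Backward pass:
∂L/∂y = 2(y - t) = 2(0 - -3) = 6
∂y/∂h = w₂ = 0
∂h/∂z = 0 (ReLU derivative)
∂z/∂w₁ = x = 4

∂L/∂w₁ = 6 × 0 × 0 × 4 = 0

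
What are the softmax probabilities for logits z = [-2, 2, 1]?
p = [0.0132, 0.7214, 0.2654]

exp(z) = [0.1353, 7.389, 2.718]
Sum = 10.24
p = [0.0132, 0.7214, 0.2654]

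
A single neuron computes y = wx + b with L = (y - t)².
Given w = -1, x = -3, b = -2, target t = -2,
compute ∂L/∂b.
∂L/∂b = 6

y = wx + b = (-1)(-3) + -2 = 1
∂L/∂y = 2(y - t) = 2(1 - -2) = 6
∂y/∂b = 1
∂L/∂b = ∂L/∂y · ∂y/∂b = 6 × 1 = 6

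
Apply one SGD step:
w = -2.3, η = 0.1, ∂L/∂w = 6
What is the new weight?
w_new = -2.9

w_new = w - η·∂L/∂w = -2.3 - 0.1×(6) = -2.3 - (0.6) = -2.9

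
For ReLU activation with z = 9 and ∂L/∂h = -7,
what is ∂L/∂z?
∂L/∂z = -7

h = ReLU(9) = 9
Since z > 0: ∂h/∂z = 1
∂L/∂z = ∂L/∂h · ∂h/∂z = -7 × 1 = -7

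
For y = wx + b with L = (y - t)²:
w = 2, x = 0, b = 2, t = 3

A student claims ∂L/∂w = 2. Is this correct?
Incorrect

y = (2)(0) + 2 = 2
∂L/∂y = 2(y - t) = 2(2 - 3) = -2
∂y/∂w = x = 0
∂L/∂w = -2 × 0 = 0

Claimed value: 2
Incorrect: The correct gradient is 0.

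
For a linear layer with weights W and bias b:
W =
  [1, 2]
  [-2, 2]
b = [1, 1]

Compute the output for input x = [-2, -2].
y = [-5, 1]

Wx = [1×-2 + 2×-2, -2×-2 + 2×-2]
   = [-6, 0]
y = Wx + b = [-6 + 1, 0 + 1] = [-5, 1]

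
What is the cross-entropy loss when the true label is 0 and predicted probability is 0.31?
L = 0.3711

L = -0·log(0.31) - 1·log(0.69) = -log(0.69) = 0.3711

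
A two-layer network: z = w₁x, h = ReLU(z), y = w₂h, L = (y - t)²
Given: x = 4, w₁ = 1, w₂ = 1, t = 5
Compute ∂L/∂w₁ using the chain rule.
∂L/∂w₁ = -8

Forward pass:
z = w₁x = 1×4 = 4
h = ReLU(4) = 4
y = w₂h = 1×4 = 4

Backward pass:
∂L/∂y = 2(y - t) = 2(4 - 5) = -2
∂y/∂h = w₂ = 1
∂h/∂z = 1 (ReLU derivative)
∂z/∂w₁ = x = 4

∂L/∂w₁ = -2 × 1 × 1 × 4 = -8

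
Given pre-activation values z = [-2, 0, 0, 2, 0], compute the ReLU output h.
h = [0, 0, 0, 2, 0]

ReLU applied element-wise: max(0,-2)=0, max(0,0)=0, max(0,0)=0, max(0,2)=2, max(0,0)=0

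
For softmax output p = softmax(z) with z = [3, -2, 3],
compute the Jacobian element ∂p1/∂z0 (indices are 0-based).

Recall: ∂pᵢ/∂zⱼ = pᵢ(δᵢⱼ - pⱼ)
∂p1/∂z0 = -0.001673

p = softmax(z) = [0.4983, 0.003358, 0.4983]
p1 = 0.003358, p0 = 0.4983

∂p1/∂z0 = -p1 × p0 = -0.003358 × 0.4983 = -0.001673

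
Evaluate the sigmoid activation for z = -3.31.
0.03523

sigmoid(-3.31) = 1/(1 + e^(3.31)) = 1/(1 + 27.39) = 0.03523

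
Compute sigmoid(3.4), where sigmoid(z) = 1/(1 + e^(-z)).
0.9677

sigmoid(3.4) = 1/(1 + e^(-3.4)) = 1/(1 + 0.03337) = 0.9677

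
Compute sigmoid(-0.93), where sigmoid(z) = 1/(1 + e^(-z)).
0.2829

sigmoid(-0.93) = 1/(1 + e^(0.93)) = 1/(1 + 2.535) = 0.2829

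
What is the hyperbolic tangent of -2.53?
-0.9874

tanh(-2.53) = (e^(-2.53) - e^(2.53))/(e^(-2.53) + e^(2.53)) = -0.9874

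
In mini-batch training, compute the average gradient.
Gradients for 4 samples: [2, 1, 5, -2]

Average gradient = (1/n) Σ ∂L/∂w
Average gradient = 1.5

Average = (1/4)(2 + 1 + 5 + -2) = 6/4 = 1.5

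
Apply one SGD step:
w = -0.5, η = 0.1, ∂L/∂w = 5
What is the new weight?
w_new = -1

w_new = w - η·∂L/∂w = -0.5 - 0.1×(5) = -0.5 - (0.5) = -1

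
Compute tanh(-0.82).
-0.6751

tanh(-0.82) = (e^(-0.82) - e^(0.82))/(e^(-0.82) + e^(0.82)) = -0.6751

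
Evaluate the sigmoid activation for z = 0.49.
0.6201

sigmoid(0.49) = 1/(1 + e^(-0.49)) = 1/(1 + 0.6126) = 0.6201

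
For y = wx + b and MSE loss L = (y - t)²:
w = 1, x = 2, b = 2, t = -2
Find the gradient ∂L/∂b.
∂L/∂b = 12

y = wx + b = (1)(2) + 2 = 4
∂L/∂y = 2(y - t) = 2(4 - -2) = 12
∂y/∂b = 1
∂L/∂b = ∂L/∂y · ∂y/∂b = 12 × 1 = 12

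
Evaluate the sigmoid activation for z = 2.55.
0.9276

sigmoid(2.55) = 1/(1 + e^(-2.55)) = 1/(1 + 0.07808) = 0.9276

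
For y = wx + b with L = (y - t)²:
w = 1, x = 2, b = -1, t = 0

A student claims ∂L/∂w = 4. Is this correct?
Correct

y = (1)(2) + -1 = 1
∂L/∂y = 2(y - t) = 2(1 - 0) = 2
∂y/∂w = x = 2
∂L/∂w = 2 × 2 = 4

Claimed value: 4
Correct: The correct gradient is 4.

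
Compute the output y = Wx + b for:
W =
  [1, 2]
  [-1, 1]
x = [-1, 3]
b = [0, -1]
y = [5, 3]

Wx = [1×-1 + 2×3, -1×-1 + 1×3]
   = [5, 4]
y = Wx + b = [5 + 0, 4 + -1] = [5, 3]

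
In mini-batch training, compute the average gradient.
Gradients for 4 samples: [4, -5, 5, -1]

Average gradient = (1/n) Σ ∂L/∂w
Average gradient = 0.75

Average = (1/4)(4 + -5 + 5 + -1) = 3/4 = 0.75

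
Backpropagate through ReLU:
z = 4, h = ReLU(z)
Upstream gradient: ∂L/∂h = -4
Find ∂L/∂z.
∂L/∂z = -4

h = ReLU(4) = 4
Since z > 0: ∂h/∂z = 1
∂L/∂z = ∂L/∂h · ∂h/∂z = -4 × 1 = -4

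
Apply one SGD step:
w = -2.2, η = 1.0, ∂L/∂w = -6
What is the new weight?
w_new = 3.8

w_new = w - η·∂L/∂w = -2.2 - 1.0×(-6) = -2.2 - (-6) = 3.8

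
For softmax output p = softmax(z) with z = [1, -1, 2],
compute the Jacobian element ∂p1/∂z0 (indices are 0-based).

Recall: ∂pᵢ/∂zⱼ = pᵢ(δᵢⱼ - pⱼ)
∂p1/∂z0 = -0.009113

p = softmax(z) = [0.2595, 0.03512, 0.7054]
p1 = 0.03512, p0 = 0.2595

∂p1/∂z0 = -p1 × p0 = -0.03512 × 0.2595 = -0.009113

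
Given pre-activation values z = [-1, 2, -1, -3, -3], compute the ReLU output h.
h = [0, 2, 0, 0, 0]

ReLU applied element-wise: max(0,-1)=0, max(0,2)=2, max(0,-1)=0, max(0,-3)=0, max(0,-3)=0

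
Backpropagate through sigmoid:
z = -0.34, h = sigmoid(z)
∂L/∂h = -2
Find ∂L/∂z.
∂L/∂z = -0.4858

σ(-0.34) = 0.4158
σ'(-0.34) = σ(-0.34)(1 - σ(-0.34)) = 0.4158 × 0.5842 = 0.2429
∂L/∂z = ∂L/∂h · σ'(z) = -2 × 0.2429 = -0.4858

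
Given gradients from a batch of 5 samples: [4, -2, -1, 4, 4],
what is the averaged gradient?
Average gradient = 1.8

Average = (1/5)(4 + -2 + -1 + 4 + 4) = 9/5 = 1.8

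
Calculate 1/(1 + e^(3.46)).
0.03047

sigmoid(-3.46) = 1/(1 + e^(3.46)) = 1/(1 + 31.82) = 0.03047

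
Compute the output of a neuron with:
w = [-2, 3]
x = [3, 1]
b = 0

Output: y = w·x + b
y = -3

y = (-2)(3) + (3)(1) + 0 = -3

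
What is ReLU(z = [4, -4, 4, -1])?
h = [4, 0, 4, 0]

ReLU applied element-wise: max(0,4)=4, max(0,-4)=0, max(0,4)=4, max(0,-1)=0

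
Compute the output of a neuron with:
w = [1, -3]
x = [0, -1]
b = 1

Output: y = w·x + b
y = 4

y = (1)(0) + (-3)(-1) + 1 = 4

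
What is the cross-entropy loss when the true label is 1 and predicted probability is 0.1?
L = 2.303

L = -1·log(0.1) - 0·log(0.9) = -log(0.1) = 2.303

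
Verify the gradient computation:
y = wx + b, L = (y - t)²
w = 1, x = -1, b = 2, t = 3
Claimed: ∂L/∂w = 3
Incorrect

y = (1)(-1) + 2 = 1
∂L/∂y = 2(y - t) = 2(1 - 3) = -4
∂y/∂w = x = -1
∂L/∂w = -4 × -1 = 4

Claimed value: 3
Incorrect: The correct gradient is 4.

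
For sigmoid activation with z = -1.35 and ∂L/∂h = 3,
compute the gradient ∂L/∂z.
∂L/∂z = 0.4905

σ(-1.35) = 0.2059
σ'(-1.35) = σ(-1.35)(1 - σ(-1.35)) = 0.2059 × 0.7941 = 0.1635
∂L/∂z = ∂L/∂h · σ'(z) = 3 × 0.1635 = 0.4905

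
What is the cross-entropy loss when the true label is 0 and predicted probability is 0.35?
L = 0.4308

L = -0·log(0.35) - 1·log(0.65) = -log(0.65) = 0.4308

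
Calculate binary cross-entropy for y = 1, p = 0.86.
L = 0.1508

L = -1·log(0.86) - 0·log(0.14) = -log(0.86) = 0.1508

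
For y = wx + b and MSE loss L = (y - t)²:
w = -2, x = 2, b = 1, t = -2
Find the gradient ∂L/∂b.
∂L/∂b = -2

y = wx + b = (-2)(2) + 1 = -3
∂L/∂y = 2(y - t) = 2(-3 - -2) = -2
∂y/∂b = 1
∂L/∂b = ∂L/∂y · ∂y/∂b = -2 × 1 = -2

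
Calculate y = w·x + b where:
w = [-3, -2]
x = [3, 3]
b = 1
y = -14

y = (-3)(3) + (-2)(3) + 1 = -14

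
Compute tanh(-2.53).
-0.9874

tanh(-2.53) = (e^(-2.53) - e^(2.53))/(e^(-2.53) + e^(2.53)) = -0.9874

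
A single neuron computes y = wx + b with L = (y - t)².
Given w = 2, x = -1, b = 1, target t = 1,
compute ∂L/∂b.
∂L/∂b = -4

y = wx + b = (2)(-1) + 1 = -1
∂L/∂y = 2(y - t) = 2(-1 - 1) = -4
∂y/∂b = 1
∂L/∂b = ∂L/∂y · ∂y/∂b = -4 × 1 = -4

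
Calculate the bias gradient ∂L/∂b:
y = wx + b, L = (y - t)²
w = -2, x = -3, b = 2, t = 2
∂L/∂b = 12

y = wx + b = (-2)(-3) + 2 = 8
∂L/∂y = 2(y - t) = 2(8 - 2) = 12
∂y/∂b = 1
∂L/∂b = ∂L/∂y · ∂y/∂b = 12 × 1 = 12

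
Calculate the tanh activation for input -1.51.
-0.9069

tanh(-1.51) = (e^(-1.51) - e^(1.51))/(e^(-1.51) + e^(1.51)) = -0.9069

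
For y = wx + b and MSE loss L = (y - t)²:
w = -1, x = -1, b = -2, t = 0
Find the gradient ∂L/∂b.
∂L/∂b = -2

y = wx + b = (-1)(-1) + -2 = -1
∂L/∂y = 2(y - t) = 2(-1 - 0) = -2
∂y/∂b = 1
∂L/∂b = ∂L/∂y · ∂y/∂b = -2 × 1 = -2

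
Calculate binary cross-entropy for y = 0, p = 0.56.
L = 0.821

L = -0·log(0.56) - 1·log(0.44) = -log(0.44) = 0.821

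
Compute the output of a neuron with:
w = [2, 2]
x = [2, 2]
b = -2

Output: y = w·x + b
y = 6

y = (2)(2) + (2)(2) + -2 = 6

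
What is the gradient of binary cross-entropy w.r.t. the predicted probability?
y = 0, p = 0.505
∂L/∂p = 2.02

∂L/∂p = -y/p + (1-y)/(1-p) = 0 + 1/0.495 = 2.02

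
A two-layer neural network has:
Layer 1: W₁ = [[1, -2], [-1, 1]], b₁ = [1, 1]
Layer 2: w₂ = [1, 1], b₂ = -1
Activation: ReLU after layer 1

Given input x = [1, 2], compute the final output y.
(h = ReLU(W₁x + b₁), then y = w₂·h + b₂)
y = 1

Layer 1 pre-activation: z₁ = [-2, 2]
After ReLU: h = [0, 2]
Layer 2 output: y = 1×0 + 1×2 + -1 = 1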